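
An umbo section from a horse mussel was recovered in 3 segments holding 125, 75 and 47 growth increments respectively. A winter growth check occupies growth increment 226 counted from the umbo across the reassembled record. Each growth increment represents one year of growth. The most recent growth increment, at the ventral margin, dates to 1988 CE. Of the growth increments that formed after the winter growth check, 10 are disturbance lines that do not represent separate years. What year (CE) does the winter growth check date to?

Total growth increments = 125 + 75 + 47 = 247.
247 − 226 = 21 growth increments lie beyond the winter growth check toward the ventral margin.
Removing the 10 false growth increments leaves 21 − 10 = 11 true growth increments beyond the winter growth check.
The growth increment at the ventral margin is 1988 CE, so the winter growth check dates to 1988 − 11 = 1977 CE.

1977 CE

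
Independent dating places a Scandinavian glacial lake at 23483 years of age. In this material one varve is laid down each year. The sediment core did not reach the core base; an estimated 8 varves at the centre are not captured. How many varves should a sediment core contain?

23475 varves

At one varve per year, 23483 years correspond to 23483 varves.
Less the 8 uncaptured varves: 23483 − 8 = 23475.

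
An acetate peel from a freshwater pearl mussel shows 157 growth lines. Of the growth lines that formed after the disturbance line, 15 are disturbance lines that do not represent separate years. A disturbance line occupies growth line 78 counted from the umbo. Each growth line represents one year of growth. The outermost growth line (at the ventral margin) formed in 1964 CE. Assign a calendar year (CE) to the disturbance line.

1900 CE

Between growth line 78 and the ventral margin there are 157 − 78 = 79 growth lines.
Excluding 15 false growth lines: 79 − 15 = 64.
1964 − 64 = 1900 CE.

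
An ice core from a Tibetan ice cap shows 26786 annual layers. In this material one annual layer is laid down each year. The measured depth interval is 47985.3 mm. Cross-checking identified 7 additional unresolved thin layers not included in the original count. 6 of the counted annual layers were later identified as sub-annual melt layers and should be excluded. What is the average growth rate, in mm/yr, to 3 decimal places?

Correcting the raw count gives 26786 − 6 + 7 = 26787 true annual layers.
Mean rate = 47985.3 mm / 26787 years ≈ 1.791 mm/yr.

1.791 mm/yr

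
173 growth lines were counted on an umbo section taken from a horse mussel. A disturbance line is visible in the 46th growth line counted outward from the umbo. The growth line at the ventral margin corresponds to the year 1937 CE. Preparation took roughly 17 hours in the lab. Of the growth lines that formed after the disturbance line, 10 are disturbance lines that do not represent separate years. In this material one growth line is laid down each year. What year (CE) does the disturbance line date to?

1820 CE

173 − 46 = 127 growth lines lie beyond the disturbance line toward the ventral margin.
Excluding 10 false growth lines: 127 − 10 = 117.
Counting back 117 years from 1937 CE places the disturbance line in 1937 − 117 = 1820 CE.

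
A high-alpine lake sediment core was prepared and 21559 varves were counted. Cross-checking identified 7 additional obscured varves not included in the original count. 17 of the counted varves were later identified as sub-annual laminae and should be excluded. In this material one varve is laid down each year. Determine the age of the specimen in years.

21549 years

After corrections the count is 21559 − 17 + 7 = 21549 varves.
One varve per year makes the duration 21549 years.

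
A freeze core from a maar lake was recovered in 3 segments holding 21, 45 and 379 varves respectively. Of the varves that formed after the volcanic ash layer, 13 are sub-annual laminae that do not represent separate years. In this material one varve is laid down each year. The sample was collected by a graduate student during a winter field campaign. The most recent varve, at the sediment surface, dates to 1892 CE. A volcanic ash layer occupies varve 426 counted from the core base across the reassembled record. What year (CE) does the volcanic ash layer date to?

Total varves = 21 + 45 + 379 = 445.
Between varve 426 and the sediment surface there are 445 − 426 = 19 varves.
19 − 13 false = 6 true varves after the volcanic ash layer.
The varve at the sediment surface is 1892 CE, so the volcanic ash layer dates to 1892 − 6 = 1886 CE.

1886 CE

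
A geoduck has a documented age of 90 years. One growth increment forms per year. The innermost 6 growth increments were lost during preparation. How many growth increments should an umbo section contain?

Expected growth increments over 90 years: 90.
Subtracting the 6 growth increments not captured gives 90 − 6 = 84 growth increments in the record.

84 growth increments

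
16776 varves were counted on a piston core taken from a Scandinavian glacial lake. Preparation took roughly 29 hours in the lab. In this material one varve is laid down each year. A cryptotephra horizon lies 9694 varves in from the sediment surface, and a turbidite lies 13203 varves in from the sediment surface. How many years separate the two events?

13203 − 9694 = 3509 varves lie between the two events.
That is 3509 years at one varve per year.

3509 years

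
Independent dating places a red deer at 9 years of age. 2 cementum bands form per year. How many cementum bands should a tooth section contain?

Expected cementum bands: 9 × 2 = 18.
So 18 cementum bands should be present.

18 cementum bands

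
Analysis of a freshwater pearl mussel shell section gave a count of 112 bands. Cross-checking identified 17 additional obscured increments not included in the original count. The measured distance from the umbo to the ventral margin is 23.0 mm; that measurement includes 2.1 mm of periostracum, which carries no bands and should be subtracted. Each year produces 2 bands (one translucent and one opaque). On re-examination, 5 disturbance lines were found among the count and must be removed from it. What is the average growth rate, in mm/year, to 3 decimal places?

Adjusted count: 112 − 5 + 17 = 124 bands.
Dividing by 2 bands per year: 124 / 2 = 62 years.
Net length = 23.0 − 2.1 = 20.9 mm.
20.9 mm over 62 years gives 20.9 / 62 ≈ 0.337 mm/year.

0.337 mm/year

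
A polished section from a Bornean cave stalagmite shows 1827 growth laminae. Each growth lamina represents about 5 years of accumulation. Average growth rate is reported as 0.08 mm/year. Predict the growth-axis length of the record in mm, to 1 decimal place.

730.8 mm

Multiplying by 5 years per growth lamina: 1827 × 5 = 9135 years.
Length ≈ 0.08 × 9135 = 730.8 mm.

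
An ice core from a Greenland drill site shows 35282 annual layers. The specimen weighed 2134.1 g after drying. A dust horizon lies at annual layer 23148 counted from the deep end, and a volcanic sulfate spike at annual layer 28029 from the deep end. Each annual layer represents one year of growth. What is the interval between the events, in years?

28029 − 23148 = 4881 annual layers lie between the two events.
At one annual layer per year, 4881 years elapsed between them.

4881 yr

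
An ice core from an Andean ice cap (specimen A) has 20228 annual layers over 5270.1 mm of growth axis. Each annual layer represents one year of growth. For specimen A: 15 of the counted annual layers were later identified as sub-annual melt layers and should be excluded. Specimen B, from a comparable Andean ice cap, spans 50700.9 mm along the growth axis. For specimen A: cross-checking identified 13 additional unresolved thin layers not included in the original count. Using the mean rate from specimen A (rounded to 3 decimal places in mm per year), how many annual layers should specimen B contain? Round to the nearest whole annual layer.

Specimen A: correcting the raw count gives 20228 − 15 + 13 = 20226 true annual layers.
A: 5270.1 mm over 20226 years gives 5270.1 / 20226 ≈ 0.261 mm/yr.
Specimen B: 50700.9 mm / 0.261 mm per year = 194256.32 years ≈ 194256 annual layers.

194256 annual layers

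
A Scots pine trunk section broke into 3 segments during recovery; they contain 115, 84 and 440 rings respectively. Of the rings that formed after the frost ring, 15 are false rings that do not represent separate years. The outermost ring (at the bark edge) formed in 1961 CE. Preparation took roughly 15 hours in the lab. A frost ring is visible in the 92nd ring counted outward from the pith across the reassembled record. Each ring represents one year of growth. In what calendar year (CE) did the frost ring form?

1429 CE

Total rings = 115 + 84 + 440 = 639.
Between ring 92 and the bark edge there are 639 − 92 = 547 rings.
Removing the 15 false rings leaves 547 − 15 = 532 true rings beyond the frost ring.
Counting back 532 years from 1961 CE places the frost ring in 1961 − 532 = 1429 CE.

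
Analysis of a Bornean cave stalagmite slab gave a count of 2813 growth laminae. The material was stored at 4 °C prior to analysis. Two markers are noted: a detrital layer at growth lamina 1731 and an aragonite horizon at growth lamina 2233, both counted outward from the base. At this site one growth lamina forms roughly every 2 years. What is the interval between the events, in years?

1004 years

Separation: 2233 − 1731 = 502 growth laminae.
At 2 years per growth lamina, 502 × 2 = 1004 years.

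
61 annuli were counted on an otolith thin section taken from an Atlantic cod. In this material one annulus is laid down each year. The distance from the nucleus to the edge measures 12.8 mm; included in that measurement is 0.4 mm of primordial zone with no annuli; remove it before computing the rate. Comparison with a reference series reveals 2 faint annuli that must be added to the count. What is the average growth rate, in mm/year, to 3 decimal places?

0.197 mm/year

True annulus count = 61 + 2 = 63.
The growth record spans 12.8 − 0.4 = 12.4 mm.
12.4 mm over 63 years gives 12.4 / 63 ≈ 0.197 mm/year.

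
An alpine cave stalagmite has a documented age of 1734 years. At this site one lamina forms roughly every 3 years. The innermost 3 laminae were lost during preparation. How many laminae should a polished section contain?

One lamina every 3 years means 1734 / 3 = 578 laminae.
578 − 3 missed = 575 laminae expected in the prepared section.

575 laminae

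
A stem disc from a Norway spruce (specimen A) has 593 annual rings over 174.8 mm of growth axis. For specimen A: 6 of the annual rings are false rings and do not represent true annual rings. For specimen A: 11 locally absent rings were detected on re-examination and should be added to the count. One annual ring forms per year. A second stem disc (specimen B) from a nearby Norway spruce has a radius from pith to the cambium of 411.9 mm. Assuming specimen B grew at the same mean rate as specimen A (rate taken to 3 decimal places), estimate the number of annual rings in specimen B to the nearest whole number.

1411 annual rings

Specimen A: true annual ring count = 593 − 6 + 11 = 598.
A: 174.8 mm over 598 years gives 174.8 / 598 ≈ 0.292 mm/yr.
Specimen B: 411.9 mm / 0.292 mm per year = 1410.62 years ≈ 1411 annual rings.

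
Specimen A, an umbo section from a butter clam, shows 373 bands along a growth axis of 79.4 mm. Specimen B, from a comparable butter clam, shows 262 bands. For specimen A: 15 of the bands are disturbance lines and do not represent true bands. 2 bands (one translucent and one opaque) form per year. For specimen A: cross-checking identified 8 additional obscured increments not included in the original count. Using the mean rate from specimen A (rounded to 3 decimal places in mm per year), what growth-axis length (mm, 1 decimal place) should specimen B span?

56.9 mm

Specimen A: adjusted count: 373 − 15 + 8 = 366 bands.
Specimen A: dividing by 2 bands per year: 366 / 2 = 183 years.
A: 79.4 mm over 183 years gives 79.4 / 183 ≈ 0.434 mm/yr.
Specimen B: with 2 bands per year, 262 / 2 = 131 years. For B, 0.434 mm/year × 131 years = 56.9 mm.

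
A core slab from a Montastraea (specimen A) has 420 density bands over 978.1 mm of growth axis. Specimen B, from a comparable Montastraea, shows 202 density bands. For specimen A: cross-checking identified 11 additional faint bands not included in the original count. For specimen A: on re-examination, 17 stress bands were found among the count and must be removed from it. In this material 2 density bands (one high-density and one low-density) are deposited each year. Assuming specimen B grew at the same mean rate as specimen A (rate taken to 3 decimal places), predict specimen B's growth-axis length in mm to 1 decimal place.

477.2 mm

Specimen A: correcting the raw count gives 420 − 17 + 11 = 414 true density bands.
Specimen A: 414 density bands at 2 per year is 414 / 2 = 207 years.
A: Extension rate ≈ 978.1 / 207 = 4.725 mm per year.
Specimen B: dividing by 2 density bands per year: 202 / 2 = 101 years. Length of B = 4.725 × 101 = 477.2 mm.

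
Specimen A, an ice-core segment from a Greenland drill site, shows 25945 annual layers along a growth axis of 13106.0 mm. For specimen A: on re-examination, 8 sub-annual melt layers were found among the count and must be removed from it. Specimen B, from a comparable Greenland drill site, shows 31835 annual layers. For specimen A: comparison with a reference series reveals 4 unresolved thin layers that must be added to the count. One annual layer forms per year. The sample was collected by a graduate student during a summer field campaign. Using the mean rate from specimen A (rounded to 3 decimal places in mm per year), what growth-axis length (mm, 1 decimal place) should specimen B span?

16076.7 mm

Specimen A: after corrections the count is 25945 − 8 + 4 = 25941 annual layers.
A: Extension rate ≈ 13106.0 / 25941 = 0.505 mm/year.
B's length ≈ 0.505 × 31835 = 16076.7 mm.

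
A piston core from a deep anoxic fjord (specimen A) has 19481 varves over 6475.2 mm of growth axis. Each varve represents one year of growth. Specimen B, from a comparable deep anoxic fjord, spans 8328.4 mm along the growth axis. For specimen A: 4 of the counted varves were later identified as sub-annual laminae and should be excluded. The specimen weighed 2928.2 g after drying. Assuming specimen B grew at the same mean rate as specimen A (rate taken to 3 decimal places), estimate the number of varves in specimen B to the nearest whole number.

25086 varves

Specimen A: correcting the raw count gives 19481 − 4 = 19477 true varves.
A: Extension rate ≈ 6475.2 / 19477 = 0.332 mm/year.
Specimen B: 8328.4 mm / 0.332 mm per year = 25085.54 years ≈ 25086 varves.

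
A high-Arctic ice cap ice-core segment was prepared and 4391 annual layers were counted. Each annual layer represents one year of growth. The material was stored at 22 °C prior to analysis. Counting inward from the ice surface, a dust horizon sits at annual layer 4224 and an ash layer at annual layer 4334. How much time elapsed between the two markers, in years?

4334 − 4224 = 110 annual layers lie between the two events.
That is 110 years at one annual layer per year.

110 years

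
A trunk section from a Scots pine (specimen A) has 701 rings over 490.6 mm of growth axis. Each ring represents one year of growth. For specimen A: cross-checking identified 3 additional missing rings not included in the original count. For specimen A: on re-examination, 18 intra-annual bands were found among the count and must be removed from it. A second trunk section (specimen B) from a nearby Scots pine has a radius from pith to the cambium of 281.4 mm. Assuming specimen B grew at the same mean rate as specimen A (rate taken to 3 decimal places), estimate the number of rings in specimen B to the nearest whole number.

394 rings

Specimen A: adjusted count: 701 − 18 + 3 = 686 rings.
A: 490.6 mm over 686 years gives 490.6 / 686 ≈ 0.715 mm per year.
B spans 281.4 / 0.715 = 393.57 years ≈ 394 rings.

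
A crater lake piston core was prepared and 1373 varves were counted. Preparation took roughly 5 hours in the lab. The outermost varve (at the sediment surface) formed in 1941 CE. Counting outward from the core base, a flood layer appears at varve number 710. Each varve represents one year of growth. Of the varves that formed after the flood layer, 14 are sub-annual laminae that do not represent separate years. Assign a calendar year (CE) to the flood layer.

1373 − 710 = 663 varves lie beyond the flood layer toward the sediment surface.
Removing the 14 false varves leaves 663 − 14 = 649 true varves beyond the flood layer.
The varve at the sediment surface is 1941 CE, so the flood layer dates to 1941 − 649 = 1292 CE.

1292 CE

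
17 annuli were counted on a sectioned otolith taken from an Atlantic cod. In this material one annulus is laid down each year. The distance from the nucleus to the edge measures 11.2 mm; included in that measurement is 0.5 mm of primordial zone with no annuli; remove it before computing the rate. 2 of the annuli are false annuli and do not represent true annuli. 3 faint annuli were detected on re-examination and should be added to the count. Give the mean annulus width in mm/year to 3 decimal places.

0.594 mm/year

After corrections the count is 17 − 2 + 3 = 18 annuli.
The growth record spans 11.2 − 0.5 = 10.7 mm.
Mean rate = 10.7 mm / 18 years ≈ 0.594 mm/year.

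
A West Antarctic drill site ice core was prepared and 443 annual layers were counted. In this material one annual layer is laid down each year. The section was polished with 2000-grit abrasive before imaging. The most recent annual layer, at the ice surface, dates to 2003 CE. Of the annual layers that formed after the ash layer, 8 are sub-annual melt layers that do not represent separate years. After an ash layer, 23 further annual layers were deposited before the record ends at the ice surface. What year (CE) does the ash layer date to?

23 annual layers formed after the ash layer.
Removing the 8 false annual layers leaves 23 − 8 = 15 true annual layers beyond the ash layer.
Counting back 15 years from 2003 CE places the ash layer in 2003 − 15 = 1988 CE.

1988 CE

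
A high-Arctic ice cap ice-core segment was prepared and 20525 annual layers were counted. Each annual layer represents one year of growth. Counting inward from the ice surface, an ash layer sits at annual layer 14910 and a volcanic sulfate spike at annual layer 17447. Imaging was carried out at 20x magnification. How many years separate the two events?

2537 yr

17447 − 14910 = 2537 annual layers lie between the two events.
That is 2537 years at one annual layer per year.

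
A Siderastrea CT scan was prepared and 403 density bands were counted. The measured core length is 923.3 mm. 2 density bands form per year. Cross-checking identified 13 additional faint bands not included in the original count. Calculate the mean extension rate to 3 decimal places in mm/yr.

Correcting the raw count gives 403 + 13 = 416 true density bands.
With 2 density bands per year, 416 / 2 = 208 years.
Extension rate ≈ 923.3 / 208 = 4.439 mm/yr.

4.439 mm/yr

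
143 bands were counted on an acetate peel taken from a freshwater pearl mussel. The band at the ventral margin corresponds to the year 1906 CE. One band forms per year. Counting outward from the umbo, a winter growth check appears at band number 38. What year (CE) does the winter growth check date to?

1801 CE

Between band 38 and the ventral margin there are 143 − 38 = 105 bands.
1906 − 105 = 1801 CE.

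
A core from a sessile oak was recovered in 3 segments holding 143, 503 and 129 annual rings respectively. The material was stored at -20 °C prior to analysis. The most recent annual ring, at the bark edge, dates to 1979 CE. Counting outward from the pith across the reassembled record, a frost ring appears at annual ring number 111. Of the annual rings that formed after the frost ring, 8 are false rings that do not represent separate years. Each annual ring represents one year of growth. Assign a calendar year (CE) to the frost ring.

Total annual rings = 143 + 503 + 129 = 775.
The frost ring sits at annual ring 111 from the pith, so 775 − 111 = 664 annual rings formed after it.
Removing the 8 false annual rings leaves 664 − 8 = 656 true annual rings beyond the frost ring.
1979 − 656 = 1323 CE.

1323 CE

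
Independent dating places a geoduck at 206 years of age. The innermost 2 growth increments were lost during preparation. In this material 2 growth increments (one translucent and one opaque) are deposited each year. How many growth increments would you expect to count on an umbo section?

410 growth increments

With 2 growth increments per year, 206 years would produce 206 × 2 = 412 growth increments.
Subtracting the 2 growth increments not captured gives 412 − 2 = 410 growth increments in the record.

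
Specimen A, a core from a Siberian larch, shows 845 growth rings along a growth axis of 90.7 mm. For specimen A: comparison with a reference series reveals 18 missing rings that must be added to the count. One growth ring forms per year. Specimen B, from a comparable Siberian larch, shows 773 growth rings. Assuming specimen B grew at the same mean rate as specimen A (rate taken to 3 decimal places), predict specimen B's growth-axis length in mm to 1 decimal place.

Specimen A: adjusted count: 845 + 18 = 863 growth rings.
A: 90.7 mm over 863 years gives 90.7 / 863 ≈ 0.105 mm/year.
B's length ≈ 0.105 × 773 = 81.2 mm.

81.2 mm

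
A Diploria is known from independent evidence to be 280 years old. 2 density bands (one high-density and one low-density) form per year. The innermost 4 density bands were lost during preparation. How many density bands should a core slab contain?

556 density bands

280 years at 2 density bands per year gives 280 × 2 = 560 density bands.
Subtracting the 4 density bands not captured gives 560 − 4 = 556 density bands in the record.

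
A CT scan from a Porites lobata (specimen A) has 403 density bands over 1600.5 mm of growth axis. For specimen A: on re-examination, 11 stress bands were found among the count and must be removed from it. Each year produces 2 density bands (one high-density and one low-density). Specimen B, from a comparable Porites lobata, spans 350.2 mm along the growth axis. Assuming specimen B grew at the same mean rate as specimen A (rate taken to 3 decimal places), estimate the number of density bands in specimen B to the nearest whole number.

86 density bands

Specimen A: adjusted count: 403 − 11 = 392 density bands.
Specimen A: with 2 density bands per year, 392 / 2 = 196 years.
A: 1600.5 mm over 196 years gives 1600.5 / 196 ≈ 8.166 mm/year.
Specimen B: 350.2 mm / 8.166 mm per year = 42.89 years; at 2 density bands per year that is 42.89 × 2 ≈ 86 density bands.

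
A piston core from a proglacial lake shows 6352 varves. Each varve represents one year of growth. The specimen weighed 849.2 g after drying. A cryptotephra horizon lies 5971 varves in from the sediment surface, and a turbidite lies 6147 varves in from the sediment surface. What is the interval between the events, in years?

176 years

The two markers are separated by 6147 − 5971 = 176 varves.
That is 176 years at one varve per year.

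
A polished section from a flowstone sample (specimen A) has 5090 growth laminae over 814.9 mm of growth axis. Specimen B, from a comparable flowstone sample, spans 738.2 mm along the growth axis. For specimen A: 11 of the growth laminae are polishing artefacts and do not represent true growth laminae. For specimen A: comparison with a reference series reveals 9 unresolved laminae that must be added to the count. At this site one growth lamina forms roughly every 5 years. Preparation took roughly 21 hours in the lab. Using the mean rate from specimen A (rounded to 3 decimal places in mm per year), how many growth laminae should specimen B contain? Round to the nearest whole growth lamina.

Specimen A: true growth lamina count = 5090 − 11 + 9 = 5088.
Specimen A: 5088 growth laminae at 5 years each span 5088 × 5 = 25440 years.
A: Extension rate ≈ 814.9 / 25440 = 0.032 mm per year.
For B, 738.2 / 0.032 = 23068.75 years; at 5 years per growth lamina that is 23068.75 / 5 ≈ 4614 growth laminae.

4614 growth laminae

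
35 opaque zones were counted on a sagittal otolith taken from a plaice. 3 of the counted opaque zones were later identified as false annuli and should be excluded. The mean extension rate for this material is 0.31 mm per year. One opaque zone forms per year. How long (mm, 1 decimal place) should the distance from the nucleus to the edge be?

9.9 mm

After corrections the count is 35 − 3 = 32 opaque zones.
32 years at 0.31 mm/year gives 0.31 × 32 = 9.9 mm.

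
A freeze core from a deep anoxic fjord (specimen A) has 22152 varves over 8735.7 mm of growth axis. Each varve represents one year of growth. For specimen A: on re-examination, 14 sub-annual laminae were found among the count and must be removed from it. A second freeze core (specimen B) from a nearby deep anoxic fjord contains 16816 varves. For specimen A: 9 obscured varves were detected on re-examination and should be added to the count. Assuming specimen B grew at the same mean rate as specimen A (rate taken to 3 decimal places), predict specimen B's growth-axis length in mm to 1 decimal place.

6625.5 mm

Specimen A: correcting the raw count gives 22152 − 14 + 9 = 22147 true varves.
A: 8735.7 mm over 22147 years gives 8735.7 / 22147 ≈ 0.394 mm per year.
Length of B = 0.394 × 16816 = 6625.5 mm.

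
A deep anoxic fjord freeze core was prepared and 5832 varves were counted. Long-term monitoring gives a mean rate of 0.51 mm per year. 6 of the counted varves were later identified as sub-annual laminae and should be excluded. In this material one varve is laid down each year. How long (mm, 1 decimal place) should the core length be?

2971.3 mm

Correcting the raw count gives 5832 − 6 = 5826 true varves.
5826 years at 0.51 mm/year gives 0.51 × 5826 = 2971.3 mm.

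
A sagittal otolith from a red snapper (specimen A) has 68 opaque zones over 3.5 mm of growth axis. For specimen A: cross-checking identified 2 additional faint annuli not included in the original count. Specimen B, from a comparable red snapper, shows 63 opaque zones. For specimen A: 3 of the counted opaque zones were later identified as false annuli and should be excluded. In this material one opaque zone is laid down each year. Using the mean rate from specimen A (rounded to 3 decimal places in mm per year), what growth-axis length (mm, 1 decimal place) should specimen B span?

3.3 mm

Specimen A: after corrections the count is 68 − 3 + 2 = 67 opaque zones.
A: Mean rate = 3.5 mm / 67 years ≈ 0.052 mm per year.
B's length ≈ 0.052 × 63 = 3.3 mm.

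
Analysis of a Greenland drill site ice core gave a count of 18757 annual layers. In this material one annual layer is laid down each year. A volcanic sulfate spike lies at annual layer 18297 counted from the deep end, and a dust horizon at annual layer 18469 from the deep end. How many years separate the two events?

The two markers are separated by 18469 − 18297 = 172 annual layers.
That is 172 years at one annual layer per year.

172 years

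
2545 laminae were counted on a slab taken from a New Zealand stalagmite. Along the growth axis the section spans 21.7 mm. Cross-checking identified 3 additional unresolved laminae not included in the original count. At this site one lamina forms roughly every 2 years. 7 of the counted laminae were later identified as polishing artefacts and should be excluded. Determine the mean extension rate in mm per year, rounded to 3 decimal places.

0.004 mm per year

Adjusted count: 2545 − 7 + 3 = 2541 laminae.
Multiplying by 2 years per lamina: 2541 × 2 = 5082 years.
Extension rate ≈ 21.7 / 5082 = 0.004 mm per year.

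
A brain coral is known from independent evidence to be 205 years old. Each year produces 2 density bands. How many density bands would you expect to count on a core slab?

205 years at 2 density bands per year gives 205 × 2 = 410 density bands.
So 410 density bands should be present.

410 density bands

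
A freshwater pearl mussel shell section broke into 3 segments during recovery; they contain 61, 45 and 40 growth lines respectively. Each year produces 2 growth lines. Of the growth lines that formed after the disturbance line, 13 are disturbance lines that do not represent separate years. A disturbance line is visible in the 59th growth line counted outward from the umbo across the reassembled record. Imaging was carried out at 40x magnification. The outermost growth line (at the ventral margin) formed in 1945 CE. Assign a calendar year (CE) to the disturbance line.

1908 CE

Total growth lines = 61 + 45 + 40 = 146.
146 − 59 = 87 growth lines lie beyond the disturbance line toward the ventral margin.
Removing the 13 false growth lines leaves 87 − 13 = 74 true growth lines beyond the disturbance line.
74 growth lines at 2 per year is 74 / 2 = 37 years.
Counting back 37 years from 1945 CE places the disturbance line in 1945 − 37 = 1908 CE.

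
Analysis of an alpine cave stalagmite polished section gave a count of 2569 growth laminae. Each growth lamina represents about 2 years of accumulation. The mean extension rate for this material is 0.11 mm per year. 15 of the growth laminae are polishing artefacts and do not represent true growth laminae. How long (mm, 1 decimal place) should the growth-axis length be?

Correcting the raw count gives 2569 − 15 = 2554 true growth laminae.
2554 growth laminae at 2 years each span 2554 × 2 = 5108 years.
5108 years at 0.11 mm/year gives 0.11 × 5108 = 561.9 mm.

561.9 mm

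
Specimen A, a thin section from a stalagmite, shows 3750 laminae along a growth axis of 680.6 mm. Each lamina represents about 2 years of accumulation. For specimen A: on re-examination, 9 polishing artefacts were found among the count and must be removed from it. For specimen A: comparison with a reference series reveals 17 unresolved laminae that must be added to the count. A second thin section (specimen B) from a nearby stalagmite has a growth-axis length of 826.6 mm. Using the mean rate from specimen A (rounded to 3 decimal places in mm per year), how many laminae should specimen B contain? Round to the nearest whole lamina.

Specimen A: correcting the raw count gives 3750 − 9 + 17 = 3758 true laminae.
Specimen A: at 2 years per lamina, 3758 × 2 = 7516 years.
A: 680.6 mm over 7516 years gives 680.6 / 7516 ≈ 0.091 mm/year.
For B, 826.6 / 0.091 = 9083.52 years; at 2 years per lamina that is 9083.52 / 2 ≈ 4542 laminae.

4542 laminae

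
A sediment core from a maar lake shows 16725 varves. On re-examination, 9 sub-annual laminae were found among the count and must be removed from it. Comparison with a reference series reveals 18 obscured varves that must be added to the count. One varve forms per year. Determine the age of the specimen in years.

True varve count = 16725 − 9 + 18 = 16734.
At one varve per year, that is 16734 years.

16734 yr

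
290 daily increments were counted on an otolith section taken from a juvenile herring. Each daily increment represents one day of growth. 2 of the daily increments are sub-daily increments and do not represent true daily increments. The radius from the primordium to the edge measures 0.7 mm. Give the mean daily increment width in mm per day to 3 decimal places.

Correcting the raw count gives 290 − 2 = 288 true daily increments.
Mean rate = 0.7 mm / 288 days ≈ 0.002 mm per day.

0.002 mm per day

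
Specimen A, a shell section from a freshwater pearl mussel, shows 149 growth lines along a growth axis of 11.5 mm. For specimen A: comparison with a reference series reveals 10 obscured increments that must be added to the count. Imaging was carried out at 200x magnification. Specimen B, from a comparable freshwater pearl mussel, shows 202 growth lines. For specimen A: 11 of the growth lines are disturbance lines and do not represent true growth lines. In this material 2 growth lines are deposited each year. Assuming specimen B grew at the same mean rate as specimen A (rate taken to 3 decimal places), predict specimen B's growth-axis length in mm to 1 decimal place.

15.7 mm

Specimen A: adjusted count: 149 − 11 + 10 = 148 growth lines.
Specimen A: with 2 growth lines per year, 148 / 2 = 74 years.
A: Extension rate ≈ 11.5 / 74 = 0.155 mm/year.
Specimen B: 202 growth lines at 2 per year is 202 / 2 = 101 years. B's length ≈ 0.155 × 101 = 15.7 mm.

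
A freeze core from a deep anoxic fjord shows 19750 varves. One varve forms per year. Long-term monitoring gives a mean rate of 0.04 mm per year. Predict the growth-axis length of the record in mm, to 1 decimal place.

The record spans 19750 years at 0.04 mm per year.
Predicted length = 0.04 mm/year × 19750 years = 790.0 mm.

790.0 mm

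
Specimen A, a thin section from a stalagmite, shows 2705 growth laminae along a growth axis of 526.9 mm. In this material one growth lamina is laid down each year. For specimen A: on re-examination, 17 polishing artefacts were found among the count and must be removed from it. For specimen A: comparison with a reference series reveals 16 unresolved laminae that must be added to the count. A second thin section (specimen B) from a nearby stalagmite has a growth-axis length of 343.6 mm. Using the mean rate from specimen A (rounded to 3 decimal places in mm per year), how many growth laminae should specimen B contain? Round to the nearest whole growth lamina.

1762 growth laminae

Specimen A: adjusted count: 2705 − 17 + 16 = 2704 growth laminae.
A: 526.9 mm over 2704 years gives 526.9 / 2704 ≈ 0.195 mm per year.
B spans 343.6 / 0.195 = 1762.05 years ≈ 1762 growth laminae.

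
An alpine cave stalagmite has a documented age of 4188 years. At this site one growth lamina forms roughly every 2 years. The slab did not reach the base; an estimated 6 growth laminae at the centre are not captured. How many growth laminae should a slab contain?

One growth lamina every 2 years means 4188 / 2 = 2094 growth laminae.
Subtracting the 6 growth laminae not captured gives 2094 − 6 = 2088 growth laminae in the record.

2088 growth laminae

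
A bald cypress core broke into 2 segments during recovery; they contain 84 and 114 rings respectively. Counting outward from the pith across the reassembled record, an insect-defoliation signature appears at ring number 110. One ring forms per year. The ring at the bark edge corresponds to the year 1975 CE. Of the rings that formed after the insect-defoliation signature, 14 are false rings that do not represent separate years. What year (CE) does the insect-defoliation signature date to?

Total rings = 84 + 114 = 198.
Between ring 110 and the bark edge there are 198 − 110 = 88 rings.
Excluding 14 false rings: 88 − 14 = 74.
1975 − 74 = 1901 CE.

1901 CE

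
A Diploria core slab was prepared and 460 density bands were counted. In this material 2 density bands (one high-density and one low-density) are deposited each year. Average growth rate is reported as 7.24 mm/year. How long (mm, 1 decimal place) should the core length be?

1665.2 mm

With 2 density bands per year, 460 / 2 = 230 years.
230 years at 7.24 mm/year gives 7.24 × 230 = 1665.2 mm.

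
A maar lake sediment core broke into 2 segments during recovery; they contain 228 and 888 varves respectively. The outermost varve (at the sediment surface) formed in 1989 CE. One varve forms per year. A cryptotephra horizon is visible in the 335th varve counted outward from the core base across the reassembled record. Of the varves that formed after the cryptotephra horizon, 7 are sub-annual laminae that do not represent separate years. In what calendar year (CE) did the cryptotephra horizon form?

1215 CE

Total varves = 228 + 888 = 1116.
Between varve 335 and the sediment surface there are 1116 − 335 = 781 varves.
781 − 7 false = 774 true varves after the cryptotephra horizon.
1989 − 774 = 1215 CE.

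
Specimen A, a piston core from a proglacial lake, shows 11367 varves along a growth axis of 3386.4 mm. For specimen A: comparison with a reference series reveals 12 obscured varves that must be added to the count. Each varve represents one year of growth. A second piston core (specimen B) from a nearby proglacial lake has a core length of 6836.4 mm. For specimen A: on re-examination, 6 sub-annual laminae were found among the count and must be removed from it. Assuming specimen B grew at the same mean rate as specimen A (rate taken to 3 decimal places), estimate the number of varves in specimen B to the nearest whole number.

22941 varves

Specimen A: true varve count = 11367 − 6 + 12 = 11373.
A: Extension rate ≈ 3386.4 / 11373 = 0.298 mm per year.
B spans 6836.4 / 0.298 = 22940.94 years ≈ 22941 varves.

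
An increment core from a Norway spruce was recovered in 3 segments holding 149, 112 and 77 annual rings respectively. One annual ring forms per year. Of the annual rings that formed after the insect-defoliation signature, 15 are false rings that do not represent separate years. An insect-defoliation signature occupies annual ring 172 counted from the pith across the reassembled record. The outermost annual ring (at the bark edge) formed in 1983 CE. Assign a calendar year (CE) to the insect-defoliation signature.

1832 CE

Total annual rings = 149 + 112 + 77 = 338.
338 − 172 = 166 annual rings lie beyond the insect-defoliation signature toward the bark edge.
Removing the 15 false annual rings leaves 166 − 15 = 151 true annual rings beyond the insect-defoliation signature.
1983 − 151 = 1832 CE.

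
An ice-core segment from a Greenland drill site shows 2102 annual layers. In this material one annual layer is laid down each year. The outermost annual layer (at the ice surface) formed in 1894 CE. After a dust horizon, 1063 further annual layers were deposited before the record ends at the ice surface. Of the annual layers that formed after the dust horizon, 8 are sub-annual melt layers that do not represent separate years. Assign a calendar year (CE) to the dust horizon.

There are 1063 annual layers younger than the dust horizon.
Excluding 8 false annual layers: 1063 − 8 = 1055.
Counting back 1055 years from 1894 CE places the dust horizon in 1894 − 1055 = 839 CE.

839 CE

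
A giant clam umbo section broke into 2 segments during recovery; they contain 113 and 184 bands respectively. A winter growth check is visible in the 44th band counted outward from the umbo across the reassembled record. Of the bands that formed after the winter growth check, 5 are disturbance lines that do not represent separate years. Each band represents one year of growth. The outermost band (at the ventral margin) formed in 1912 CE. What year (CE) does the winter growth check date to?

Total bands = 113 + 184 = 297.
The winter growth check sits at band 44 from the umbo, so 297 − 44 = 253 bands formed after it.
Removing the 5 false bands leaves 253 − 5 = 248 true bands beyond the winter growth check.
The band at the ventral margin is 1912 CE, so the winter growth check dates to 1912 − 248 = 1664 CE.

1664 CE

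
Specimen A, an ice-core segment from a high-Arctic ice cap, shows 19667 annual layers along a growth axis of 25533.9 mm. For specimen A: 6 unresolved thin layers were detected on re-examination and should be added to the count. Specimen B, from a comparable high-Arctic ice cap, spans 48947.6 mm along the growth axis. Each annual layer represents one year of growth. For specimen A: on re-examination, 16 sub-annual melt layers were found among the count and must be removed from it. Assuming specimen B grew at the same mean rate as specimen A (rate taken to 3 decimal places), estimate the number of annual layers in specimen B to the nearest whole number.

Specimen A: true annual layer count = 19667 − 16 + 6 = 19657.
A: Mean rate = 25533.9 mm / 19657 years ≈ 1.299 mm per year.
Specimen B: 48947.6 mm / 1.299 mm per year = 37680.99 years ≈ 37681 annual layers.

37681 annual layers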